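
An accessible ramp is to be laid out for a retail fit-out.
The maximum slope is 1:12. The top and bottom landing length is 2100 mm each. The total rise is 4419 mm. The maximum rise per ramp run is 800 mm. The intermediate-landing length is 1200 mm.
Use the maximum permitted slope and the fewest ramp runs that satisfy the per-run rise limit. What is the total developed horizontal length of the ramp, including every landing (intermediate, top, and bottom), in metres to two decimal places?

At most 800 each: 4419/800 = 5.52, giving 6 ramp runs. That means 5 intermediate landings.
Horizontal run for 4419 mm of rise at 1:12 is 4419 × 12 = 53028 mm.
Intermediate landings: 5 × 1200 = 6000 mm.
Top and bottom landings: 2 × 2100 = 4200 mm.
Total = 53028 + 6000 + 4200 = 63228 mm.
= 63.23 m.

63.23 m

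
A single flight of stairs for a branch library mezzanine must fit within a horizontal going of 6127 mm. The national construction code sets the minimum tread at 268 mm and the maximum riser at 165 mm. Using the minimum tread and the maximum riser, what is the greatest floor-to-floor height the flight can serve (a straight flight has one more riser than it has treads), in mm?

3795 mm

Treads that fit: ⌊6127 / 268⌋ = 22.
Risers = treads + 1 = 23.
Maximum height = 23 × 165 = 3795 mm.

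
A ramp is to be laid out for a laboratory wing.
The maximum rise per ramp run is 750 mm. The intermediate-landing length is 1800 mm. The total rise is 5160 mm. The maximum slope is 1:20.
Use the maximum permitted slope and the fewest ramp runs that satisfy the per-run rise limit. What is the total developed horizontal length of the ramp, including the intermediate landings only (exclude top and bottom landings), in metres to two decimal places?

114.00 m

⌈5160/750⌉ = 7 ramp runs. That means 6 intermediate landings.
Horizontal run for 5160 mm of rise at 1:20 is 5160 × 20 = 103200 mm.
6 intermediate landings contribute 6 × 1800 = 10800 mm.
Total developed length = 103200 + 10800 = 114000 mm.
= 114.00 m.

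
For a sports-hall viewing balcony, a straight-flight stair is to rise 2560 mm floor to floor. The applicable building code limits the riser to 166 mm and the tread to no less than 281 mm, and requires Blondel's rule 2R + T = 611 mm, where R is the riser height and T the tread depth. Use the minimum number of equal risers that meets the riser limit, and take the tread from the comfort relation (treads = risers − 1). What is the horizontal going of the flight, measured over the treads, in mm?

2560 / 166 = 15.42, so 16 risers are needed.
Each riser is 2560/16 = 160 mm (≤ 166 mm).
T = 611 − 2·160 = 291 mm, which satisfies the 281 mm minimum.
Treads = 16 − 1 = 15; going = 15 × 291 = 4365 mm.

4365 mm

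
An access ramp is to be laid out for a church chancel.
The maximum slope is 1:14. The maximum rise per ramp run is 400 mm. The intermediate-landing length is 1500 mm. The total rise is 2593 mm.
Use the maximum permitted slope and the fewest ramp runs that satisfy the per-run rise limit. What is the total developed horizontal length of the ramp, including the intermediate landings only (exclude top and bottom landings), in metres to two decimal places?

45.30 m

⌈2593/400⌉ = 7 ramp runs. That means 6 intermediate landings.
Horizontal run for 2593 mm of rise at 1:14 is 2593 × 14 = 36302 mm.
6 intermediate landings contribute 6 × 1500 = 9000 mm.
Total developed length = 36302 + 9000 = 45302 mm.
= 45.30 m.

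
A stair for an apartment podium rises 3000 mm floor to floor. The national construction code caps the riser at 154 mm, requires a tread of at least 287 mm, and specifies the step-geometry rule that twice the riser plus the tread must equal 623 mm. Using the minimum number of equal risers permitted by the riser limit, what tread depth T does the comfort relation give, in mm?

323 mm

At most 154 each: 3000/154 = 19.48, giving 20 risers.
R = 3000 ÷ 20 = 150 mm.
T = 623 − 2·150 = 323 mm, which satisfies the 287 mm minimum.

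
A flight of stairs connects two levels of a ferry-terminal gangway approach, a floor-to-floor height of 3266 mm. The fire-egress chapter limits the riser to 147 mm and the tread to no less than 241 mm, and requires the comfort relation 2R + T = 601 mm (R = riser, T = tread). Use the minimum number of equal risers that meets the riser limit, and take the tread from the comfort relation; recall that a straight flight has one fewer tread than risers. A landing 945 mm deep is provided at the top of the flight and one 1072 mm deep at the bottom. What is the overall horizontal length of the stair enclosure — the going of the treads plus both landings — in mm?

8991 mm

3266 / 147 = 22.22, so 23 risers are needed.
Each riser is 3266/23 = 142 mm (≤ 147 mm).
T = 601 − 2·142 = 317 mm, which satisfies the 241 mm minimum.
Treads = 23 − 1 = 22; going = 22 × 317 = 6974 mm.
Enclosure = 6974 + 945 + 1072 = 8991 mm.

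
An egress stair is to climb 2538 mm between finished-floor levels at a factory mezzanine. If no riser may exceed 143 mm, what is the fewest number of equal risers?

18 risers

2538 / 143 = 17.75, so 18 risers are needed.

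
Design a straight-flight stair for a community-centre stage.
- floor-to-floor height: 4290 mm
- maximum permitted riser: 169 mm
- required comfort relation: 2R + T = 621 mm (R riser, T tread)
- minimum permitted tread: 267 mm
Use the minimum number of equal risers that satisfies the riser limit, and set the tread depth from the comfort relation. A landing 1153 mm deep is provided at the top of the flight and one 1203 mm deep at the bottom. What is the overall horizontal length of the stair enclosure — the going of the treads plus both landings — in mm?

9631 mm

4290 / 169 = 25.38, so 26 risers are needed.
Riser R = 4290 / 26 = 165 mm, within the 169 mm limit.
T = 621 − 2·165 = 291 mm, which satisfies the 267 mm minimum.
Treads = 26 − 1 = 25; going = 25 × 291 = 7275 mm.
Add landings: 7275 + 1153 + 1203 = 9631 mm.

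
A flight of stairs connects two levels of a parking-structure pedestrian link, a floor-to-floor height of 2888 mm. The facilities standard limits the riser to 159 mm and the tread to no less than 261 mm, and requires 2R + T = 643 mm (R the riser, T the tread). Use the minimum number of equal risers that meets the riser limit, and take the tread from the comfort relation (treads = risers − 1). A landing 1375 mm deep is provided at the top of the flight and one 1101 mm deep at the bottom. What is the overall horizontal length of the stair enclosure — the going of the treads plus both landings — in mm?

8578 mm

2888 / 159 = 18.164 → round up to 19 risers.
Riser R = 2888 / 19 = 152 mm, within the 159 mm limit.
T = 643 − 2·152 = 339 mm, which satisfies the 261 mm minimum.
Going = (19 − 1) × 339 = 6102 mm.
Add landings: 6102 + 1375 + 1101 = 8578 mm.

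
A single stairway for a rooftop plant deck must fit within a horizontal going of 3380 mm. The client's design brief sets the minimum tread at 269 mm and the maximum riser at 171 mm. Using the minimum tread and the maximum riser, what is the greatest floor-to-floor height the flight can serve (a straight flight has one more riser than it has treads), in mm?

3380 / 269 = 12.57, so 12 treads fit.
Risers = treads + 1 = 13.
Maximum height = 13 × 171 = 2223 mm.

2223 mm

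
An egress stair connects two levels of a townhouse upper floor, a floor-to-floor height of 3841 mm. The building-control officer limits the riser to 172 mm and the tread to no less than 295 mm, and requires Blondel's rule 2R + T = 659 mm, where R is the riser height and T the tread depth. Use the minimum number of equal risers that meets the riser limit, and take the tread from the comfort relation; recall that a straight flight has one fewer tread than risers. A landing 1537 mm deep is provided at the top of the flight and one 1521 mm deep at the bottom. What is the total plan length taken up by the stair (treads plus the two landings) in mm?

3841 / 172 = 22.331 → round up to 23 risers.
Each riser is 3841/23 = 167 mm (≤ 172 mm).
T = 659 − 2·167 = 325 mm, which satisfies the 295 mm minimum.
Going = (23 − 1) × 325 = 7150 mm.
Enclosure = 7150 + 1537 + 1521 = 10208 mm.

10208 mm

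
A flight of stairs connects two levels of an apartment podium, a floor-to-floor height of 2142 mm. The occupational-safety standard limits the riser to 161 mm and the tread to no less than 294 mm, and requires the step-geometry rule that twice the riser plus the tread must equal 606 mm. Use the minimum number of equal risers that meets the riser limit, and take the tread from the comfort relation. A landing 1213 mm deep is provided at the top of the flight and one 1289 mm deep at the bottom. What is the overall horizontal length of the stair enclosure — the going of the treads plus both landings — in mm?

6402 mm

2142 / 161 = 13.30, so 14 risers are needed.
Each riser is 2142/14 = 153 mm (≤ 161 mm).
Tread T = 606 − 2 × 153 = 300 mm (≥ 294 mm).
Going = (14 − 1) × 300 = 3900 mm.
Add landings: 3900 + 1213 + 1289 = 6402 mm.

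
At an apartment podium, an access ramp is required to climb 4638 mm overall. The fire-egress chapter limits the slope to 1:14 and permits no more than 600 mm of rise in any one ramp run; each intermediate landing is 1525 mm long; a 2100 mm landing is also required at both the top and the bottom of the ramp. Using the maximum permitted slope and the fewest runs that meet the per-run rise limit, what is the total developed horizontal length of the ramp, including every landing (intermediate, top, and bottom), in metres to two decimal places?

4638 / 600 = 7.730 → round up to 8 ramp runs. That means 7 intermediate landings.
Horizontal run for 4638 mm of rise at 1:14 is 4638 × 14 = 64932 mm.
7 intermediate landings contribute 7 × 1525 = 10675 mm.
Top and bottom landings: 2 × 2100 = 4200 mm.
Total = 64932 + 10675 + 4200 = 79807 mm.
= 79.81 m.

79.81 m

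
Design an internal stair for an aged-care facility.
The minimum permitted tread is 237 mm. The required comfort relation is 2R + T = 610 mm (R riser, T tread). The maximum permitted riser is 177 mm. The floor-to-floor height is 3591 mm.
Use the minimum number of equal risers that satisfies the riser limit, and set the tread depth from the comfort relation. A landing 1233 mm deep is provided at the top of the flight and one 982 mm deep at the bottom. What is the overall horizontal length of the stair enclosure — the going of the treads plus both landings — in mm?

⌈3591/177⌉ = 21 risers.
R = 3591 ÷ 21 = 171 mm.
Tread T = 610 − 2 × 171 = 268 mm (≥ 237 mm).
Going = (21 − 1) × 268 = 5360 mm.
Add landings: 5360 + 1233 + 982 = 7575 mm.

7575 mm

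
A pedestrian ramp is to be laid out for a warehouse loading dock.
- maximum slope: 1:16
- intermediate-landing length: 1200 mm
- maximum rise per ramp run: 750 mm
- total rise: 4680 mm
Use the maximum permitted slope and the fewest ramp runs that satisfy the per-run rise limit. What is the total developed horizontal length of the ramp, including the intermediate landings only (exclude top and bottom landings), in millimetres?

4680 / 750 = 6.240 → round up to 7 ramp runs. That means 6 intermediate landings.
Horizontal run for 4680 mm of rise at 1:16 is 4680 × 16 = 74880 mm.
Intermediate landings: 6 × 1200 = 7200 mm.
Developed length = 74880 + 7200 = 82080 mm.

82080 mm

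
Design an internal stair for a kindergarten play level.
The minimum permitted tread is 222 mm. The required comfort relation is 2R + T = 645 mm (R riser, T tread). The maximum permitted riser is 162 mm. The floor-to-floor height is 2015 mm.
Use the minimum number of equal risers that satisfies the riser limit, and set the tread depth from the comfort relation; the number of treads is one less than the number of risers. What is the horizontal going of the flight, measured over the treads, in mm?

At most 162 each: 2015/162 = 12.44, giving 13 risers.
Each riser is 2015/13 = 155 mm (≤ 162 mm).
Tread T = 645 − 2 × 155 = 335 mm (≥ 222 mm).
Treads = 13 − 1 = 12; going = 12 × 335 = 4020 mm.

4020 mm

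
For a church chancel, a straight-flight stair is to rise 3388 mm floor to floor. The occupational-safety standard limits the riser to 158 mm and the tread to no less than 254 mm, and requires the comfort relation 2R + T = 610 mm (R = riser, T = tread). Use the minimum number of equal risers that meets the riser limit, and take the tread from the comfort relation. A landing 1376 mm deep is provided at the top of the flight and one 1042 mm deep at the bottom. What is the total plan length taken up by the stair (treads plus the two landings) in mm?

8760 mm

At most 158 each: 3388/158 = 21.44, giving 22 risers.
R = 3388 ÷ 22 = 154 mm.
From 2R + T = 610: T = 610 − 308 = 302 mm.
22 risers give 21 treads; going = 21 × 302 = 6342 mm.
Enclosure = 6342 + 1376 + 1042 = 8760 mm.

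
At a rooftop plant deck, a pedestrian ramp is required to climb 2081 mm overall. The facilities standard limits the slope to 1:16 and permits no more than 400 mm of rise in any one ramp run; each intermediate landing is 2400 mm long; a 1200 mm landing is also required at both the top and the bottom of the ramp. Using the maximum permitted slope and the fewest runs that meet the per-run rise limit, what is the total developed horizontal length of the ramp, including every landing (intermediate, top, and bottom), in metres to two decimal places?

47.70 m

At most 400 each: 2081/400 = 5.20, giving 6 ramp runs. That means 5 intermediate landings.
Horizontal run for 2081 mm of rise at 1:16 is 2081 × 16 = 33296 mm.
5 intermediate landings contribute 5 × 2400 = 12000 mm.
Top and bottom landings: 2 × 1200 = 2400 mm.
Total = 33296 + 12000 + 2400 = 47696 mm.
= 47.70 m.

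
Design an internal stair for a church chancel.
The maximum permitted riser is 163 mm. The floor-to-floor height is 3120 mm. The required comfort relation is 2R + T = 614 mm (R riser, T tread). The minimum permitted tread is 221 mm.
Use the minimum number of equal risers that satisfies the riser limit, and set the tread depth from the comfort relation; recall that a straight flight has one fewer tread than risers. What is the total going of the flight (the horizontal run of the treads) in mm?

5738 mm

⌈3120/163⌉ = 20 risers.
Riser R = 3120 / 20 = 156 mm, within the 163 mm limit.
T = 614 − 2·156 = 302 mm, which satisfies the 221 mm minimum.
Treads = 20 − 1 = 19; going = 19 × 302 = 5738 mm.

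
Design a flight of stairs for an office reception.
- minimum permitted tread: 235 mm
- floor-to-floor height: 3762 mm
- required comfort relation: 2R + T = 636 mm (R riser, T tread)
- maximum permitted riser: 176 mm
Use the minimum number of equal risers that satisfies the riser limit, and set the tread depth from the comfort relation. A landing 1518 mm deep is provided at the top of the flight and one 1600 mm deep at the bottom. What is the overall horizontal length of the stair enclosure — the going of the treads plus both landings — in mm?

9292 mm

⌈3762/176⌉ = 22 risers.
R = 3762 ÷ 22 = 171 mm.
T = 636 − 2·171 = 294 mm, which satisfies the 235 mm minimum.
Treads = 22 − 1 = 21; going = 21 × 294 = 6174 mm.
Add landings: 6174 + 1518 + 1600 = 9292 mm.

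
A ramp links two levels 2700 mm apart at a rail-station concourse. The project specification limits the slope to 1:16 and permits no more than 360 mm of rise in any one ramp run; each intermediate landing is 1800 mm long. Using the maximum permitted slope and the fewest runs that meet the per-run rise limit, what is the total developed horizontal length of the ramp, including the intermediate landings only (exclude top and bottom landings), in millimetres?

55800 mm

2700 / 360 = 7.50, so 8 ramp runs are needed. That means 7 intermediate landings.
Ramp run (horizontal) at 1:16: 2700 × 16 = 43200 mm.
Intermediate landings: 7 × 1800 = 12600 mm.
Developed length = 43200 + 12600 = 55800 mm.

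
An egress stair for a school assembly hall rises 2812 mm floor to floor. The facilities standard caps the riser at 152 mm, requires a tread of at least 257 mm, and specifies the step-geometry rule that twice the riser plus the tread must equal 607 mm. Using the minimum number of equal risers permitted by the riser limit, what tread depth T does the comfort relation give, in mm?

311 mm

2812 / 152 = 18.50, so 19 risers are needed.
Riser R = 2812 / 19 = 148 mm, within the 152 mm limit.
T = 607 − 2·148 = 311 mm, which satisfies the 257 mm minimum.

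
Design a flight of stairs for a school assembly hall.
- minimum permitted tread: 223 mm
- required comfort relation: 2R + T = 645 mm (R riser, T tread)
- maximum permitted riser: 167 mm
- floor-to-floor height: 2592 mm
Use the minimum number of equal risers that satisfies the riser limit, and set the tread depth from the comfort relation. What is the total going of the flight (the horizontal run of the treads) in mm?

4815 mm

2592 / 167 = 15.521 → round up to 16 risers.
Each riser is 2592/16 = 162 mm (≤ 167 mm).
T = 645 − 2·162 = 321 mm, which satisfies the 223 mm minimum.
16 risers give 15 treads; going = 15 × 321 = 4815 mm.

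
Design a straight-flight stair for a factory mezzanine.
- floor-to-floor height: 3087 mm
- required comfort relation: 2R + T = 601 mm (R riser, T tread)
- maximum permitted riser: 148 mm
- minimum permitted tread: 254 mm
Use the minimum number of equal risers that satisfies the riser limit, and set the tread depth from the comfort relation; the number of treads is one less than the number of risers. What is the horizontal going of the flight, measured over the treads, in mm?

6140 mm

At most 148 each: 3087/148 = 20.86, giving 21 risers.
R = 3087 ÷ 21 = 147 mm.
T = 601 − 2·147 = 307 mm, which satisfies the 254 mm minimum.
Going = (21 − 1) × 307 = 6140 mm.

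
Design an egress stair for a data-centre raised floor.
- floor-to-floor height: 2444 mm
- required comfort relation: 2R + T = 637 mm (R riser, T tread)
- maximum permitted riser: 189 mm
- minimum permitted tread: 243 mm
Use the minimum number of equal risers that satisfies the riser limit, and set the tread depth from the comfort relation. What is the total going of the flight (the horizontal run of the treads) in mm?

At most 189 each: 2444/189 = 12.93, giving 13 risers.
R = 2444 ÷ 13 = 188 mm.
From 2R + T = 637: T = 637 − 376 = 261 mm.
Going = (13 − 1) × 261 = 3132 mm.

3132 mm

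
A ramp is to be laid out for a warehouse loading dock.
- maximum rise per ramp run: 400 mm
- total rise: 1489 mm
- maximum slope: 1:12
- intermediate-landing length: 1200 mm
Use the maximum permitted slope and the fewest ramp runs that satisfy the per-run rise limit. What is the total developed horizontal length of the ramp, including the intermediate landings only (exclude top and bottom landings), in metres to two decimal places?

21.47 m

1489 / 400 = 3.723 → round up to 4 ramp runs. That means 3 intermediate landings.
Horizontal run for 1489 mm of rise at 1:12 is 1489 × 12 = 17868 mm.
3 intermediate landings contribute 3 × 1200 = 3600 mm.
Total developed length = 17868 + 3600 = 21468 mm.
= 21.47 m.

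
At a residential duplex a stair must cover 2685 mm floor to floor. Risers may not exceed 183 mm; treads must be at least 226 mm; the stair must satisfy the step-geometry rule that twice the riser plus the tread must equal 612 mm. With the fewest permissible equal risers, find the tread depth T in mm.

At most 183 each: 2685/183 = 14.67, giving 15 risers.
Riser R = 2685 / 15 = 179 mm, within the 183 mm limit.
From 2R + T = 612: T = 612 − 358 = 254 mm.

254 mm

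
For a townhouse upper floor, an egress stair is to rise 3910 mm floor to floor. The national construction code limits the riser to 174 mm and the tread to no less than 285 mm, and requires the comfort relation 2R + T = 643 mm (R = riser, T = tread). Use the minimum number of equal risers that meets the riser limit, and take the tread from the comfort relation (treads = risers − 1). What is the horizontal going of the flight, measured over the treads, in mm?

3910 / 174 = 22.47, so 23 risers are needed.
Riser R = 3910 / 23 = 170 mm, within the 174 mm limit.
T = 643 − 2·170 = 303 mm, which satisfies the 285 mm minimum.
Treads = 23 − 1 = 22; going = 22 × 303 = 6666 mm.

6666 mm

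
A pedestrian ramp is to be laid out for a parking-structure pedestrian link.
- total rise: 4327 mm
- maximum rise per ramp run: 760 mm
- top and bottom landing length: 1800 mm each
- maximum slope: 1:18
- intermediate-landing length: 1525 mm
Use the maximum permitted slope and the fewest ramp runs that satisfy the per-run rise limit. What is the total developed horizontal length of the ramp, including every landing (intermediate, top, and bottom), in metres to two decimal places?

89.11 m

At most 760 each: 4327/760 = 5.69, giving 6 ramp runs. That means 5 intermediate landings.
Ramp run (horizontal) at 1:18: 4327 × 18 = 77886 mm.
5 intermediate landings contribute 5 × 1525 = 7625 mm.
Top and bottom landings: 2 × 1800 = 3600 mm.
Total = 77886 + 7625 + 3600 = 89111 mm.
= 89.11 m.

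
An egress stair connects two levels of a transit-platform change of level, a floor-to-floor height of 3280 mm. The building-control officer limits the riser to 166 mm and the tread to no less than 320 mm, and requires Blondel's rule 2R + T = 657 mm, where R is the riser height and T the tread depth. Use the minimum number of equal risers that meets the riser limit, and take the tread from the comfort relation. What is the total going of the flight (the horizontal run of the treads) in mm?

3280 / 166 = 19.76, so 20 risers are needed.
R = 3280 ÷ 20 = 164 mm.
T = 657 − 2·164 = 329 mm, which satisfies the 320 mm minimum.
Going = (20 − 1) × 329 = 6251 mm.

6251 mm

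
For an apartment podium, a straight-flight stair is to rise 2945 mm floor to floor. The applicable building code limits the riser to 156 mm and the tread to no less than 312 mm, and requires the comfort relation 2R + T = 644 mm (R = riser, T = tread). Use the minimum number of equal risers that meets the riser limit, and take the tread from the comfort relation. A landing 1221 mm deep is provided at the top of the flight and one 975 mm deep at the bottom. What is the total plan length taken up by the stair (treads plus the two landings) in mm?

8208 mm

2945 / 156 = 18.88, so 19 risers are needed.
R = 2945 ÷ 19 = 155 mm.
From 2R + T = 644: T = 644 − 310 = 334 mm.
Treads = 19 − 1 = 18; going = 18 × 334 = 6012 mm.
Add landings: 6012 + 1221 + 975 = 8208 mm.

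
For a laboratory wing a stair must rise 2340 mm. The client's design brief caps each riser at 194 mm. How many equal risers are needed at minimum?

13 risers

2340 / 194 = 12.06, so 13 risers are needed.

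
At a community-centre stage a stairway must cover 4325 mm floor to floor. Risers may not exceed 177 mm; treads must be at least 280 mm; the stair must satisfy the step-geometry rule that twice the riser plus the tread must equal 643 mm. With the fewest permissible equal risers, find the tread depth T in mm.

⌈4325/177⌉ = 25 risers.
Riser R = 4325 / 25 = 173 mm, within the 177 mm limit.
Tread T = 643 − 2 × 173 = 297 mm (≥ 280 mm).

297 mm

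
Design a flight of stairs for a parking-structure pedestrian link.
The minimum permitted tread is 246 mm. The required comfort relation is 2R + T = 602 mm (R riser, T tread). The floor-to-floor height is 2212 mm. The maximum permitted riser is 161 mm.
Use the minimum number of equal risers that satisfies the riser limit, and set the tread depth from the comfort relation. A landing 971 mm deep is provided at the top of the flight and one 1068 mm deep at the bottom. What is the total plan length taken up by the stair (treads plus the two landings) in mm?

5757 mm

At most 161 each: 2212/161 = 13.74, giving 14 risers.
R = 2212 ÷ 14 = 158 mm.
From 2R + T = 602: T = 602 − 316 = 286 mm.
Treads = 14 − 1 = 13; going = 13 × 286 = 3718 mm.
Add landings: 3718 + 971 + 1068 = 5757 mm.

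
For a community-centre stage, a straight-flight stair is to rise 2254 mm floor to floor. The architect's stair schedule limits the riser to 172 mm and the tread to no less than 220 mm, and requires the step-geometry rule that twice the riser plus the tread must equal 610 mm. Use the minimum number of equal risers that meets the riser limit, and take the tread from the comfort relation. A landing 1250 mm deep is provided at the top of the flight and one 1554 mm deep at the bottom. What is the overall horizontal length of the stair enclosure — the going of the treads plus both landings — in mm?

⌈2254/172⌉ = 14 risers.
R = 2254 ÷ 14 = 161 mm.
T = 610 − 2·161 = 288 mm, which satisfies the 220 mm minimum.
Treads = 14 − 1 = 13; going = 13 × 288 = 3744 mm.
Add landings: 3744 + 1250 + 1554 = 6548 mm.

6548 mm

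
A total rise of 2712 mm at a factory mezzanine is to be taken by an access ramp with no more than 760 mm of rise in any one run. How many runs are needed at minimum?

4 runs

At most 760 each: 2712/760 = 3.57, giving 4 ramp runs.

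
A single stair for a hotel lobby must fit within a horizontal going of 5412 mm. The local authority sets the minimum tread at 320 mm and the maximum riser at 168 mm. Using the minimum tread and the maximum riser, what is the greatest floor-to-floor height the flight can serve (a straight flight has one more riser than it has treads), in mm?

2856 mm

5412 / 320 = 16.91, so 16 treads fit.
Risers = treads + 1 = 17.
Maximum height = 17 × 168 = 2856 mm.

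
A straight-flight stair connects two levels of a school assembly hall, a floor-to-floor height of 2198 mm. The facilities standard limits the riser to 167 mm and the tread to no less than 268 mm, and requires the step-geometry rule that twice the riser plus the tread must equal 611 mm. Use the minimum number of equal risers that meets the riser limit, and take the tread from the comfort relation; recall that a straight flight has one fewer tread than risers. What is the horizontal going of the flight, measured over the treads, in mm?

3861 mm

2198 / 167 = 13.162 → round up to 14 risers.
Riser R = 2198 / 14 = 157 mm, within the 167 mm limit.
From 2R + T = 611: T = 611 − 314 = 297 mm.
Treads = 14 − 1 = 13; going = 13 × 297 = 3861 mm.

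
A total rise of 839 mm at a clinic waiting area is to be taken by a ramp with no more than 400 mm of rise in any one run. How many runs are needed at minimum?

3 runs

At most 400 each: 839/400 = 2.10, giving 3 ramp runs.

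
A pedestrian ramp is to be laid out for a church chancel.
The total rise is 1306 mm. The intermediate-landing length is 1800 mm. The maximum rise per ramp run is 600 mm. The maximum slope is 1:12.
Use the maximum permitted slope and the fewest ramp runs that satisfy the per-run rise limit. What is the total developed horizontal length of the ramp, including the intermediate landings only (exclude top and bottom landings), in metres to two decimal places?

19.27 m

1306 / 600 = 2.18, so 3 ramp runs are needed. That means 2 intermediate landings.
Ramp run (horizontal) at 1:12: 1306 × 12 = 15672 mm.
2 intermediate landings contribute 2 × 1800 = 3600 mm.
Total developed length = 15672 + 3600 = 19272 mm.
= 19.27 m.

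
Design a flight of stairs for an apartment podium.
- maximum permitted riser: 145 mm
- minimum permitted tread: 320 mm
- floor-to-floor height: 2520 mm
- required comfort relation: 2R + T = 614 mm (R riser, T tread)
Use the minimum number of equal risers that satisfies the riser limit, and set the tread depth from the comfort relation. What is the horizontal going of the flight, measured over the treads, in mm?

2520 / 145 = 17.379 → round up to 18 risers.
Riser R = 2520 / 18 = 140 mm, within the 145 mm limit.
From 2R + T = 614: T = 614 − 280 = 334 mm.
Going = (18 − 1) × 334 = 5678 mm.

5678 mm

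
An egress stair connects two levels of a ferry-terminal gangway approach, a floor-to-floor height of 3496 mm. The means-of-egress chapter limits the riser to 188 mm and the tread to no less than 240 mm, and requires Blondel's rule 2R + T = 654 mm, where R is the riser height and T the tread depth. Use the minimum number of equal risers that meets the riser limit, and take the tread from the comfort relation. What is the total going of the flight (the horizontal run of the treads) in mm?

At most 188 each: 3496/188 = 18.60, giving 19 risers.
Each riser is 3496/19 = 184 mm (≤ 188 mm).
T = 654 − 2·184 = 286 mm, which satisfies the 240 mm minimum.
Going = (19 − 1) × 286 = 5148 mm.

5148 mm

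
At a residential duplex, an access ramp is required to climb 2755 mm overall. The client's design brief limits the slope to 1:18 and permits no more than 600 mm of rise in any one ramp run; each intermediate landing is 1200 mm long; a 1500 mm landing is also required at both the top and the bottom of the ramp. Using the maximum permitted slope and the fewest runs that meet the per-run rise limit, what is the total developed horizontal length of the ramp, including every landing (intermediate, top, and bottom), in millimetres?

At most 600 each: 2755/600 = 4.59, giving 5 ramp runs. That means 4 intermediate landings.
Ramp run (horizontal) at 1:18: 2755 × 18 = 49590 mm.
Intermediate landings: 4 × 1200 = 4800 mm.
Top and bottom landings: 2 × 1500 = 3000 mm.
Total = 49590 + 4800 + 3000 = 57390 mm.

57390 mm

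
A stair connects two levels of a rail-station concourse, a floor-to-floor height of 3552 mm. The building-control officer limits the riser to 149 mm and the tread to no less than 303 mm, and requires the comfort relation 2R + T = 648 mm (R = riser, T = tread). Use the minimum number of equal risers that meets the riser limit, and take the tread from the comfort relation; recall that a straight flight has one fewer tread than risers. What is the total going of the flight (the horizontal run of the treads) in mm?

3552 / 149 = 23.84, so 24 risers are needed.
R = 3552 ÷ 24 = 148 mm.
Tread T = 648 − 2 × 148 = 352 mm (≥ 303 mm).
Treads = 24 − 1 = 23; going = 23 × 352 = 8096 mm.

8096 mm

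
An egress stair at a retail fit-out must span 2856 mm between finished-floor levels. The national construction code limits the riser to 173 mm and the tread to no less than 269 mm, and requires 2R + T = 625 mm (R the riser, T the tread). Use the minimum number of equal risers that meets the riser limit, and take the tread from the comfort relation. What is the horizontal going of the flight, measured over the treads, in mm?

4624 mm

At most 173 each: 2856/173 = 16.51, giving 17 risers.
Each riser is 2856/17 = 168 mm (≤ 173 mm).
T = 625 − 2·168 = 289 mm, which satisfies the 269 mm minimum.
Treads = 17 − 1 = 16; going = 16 × 289 = 4624 mm.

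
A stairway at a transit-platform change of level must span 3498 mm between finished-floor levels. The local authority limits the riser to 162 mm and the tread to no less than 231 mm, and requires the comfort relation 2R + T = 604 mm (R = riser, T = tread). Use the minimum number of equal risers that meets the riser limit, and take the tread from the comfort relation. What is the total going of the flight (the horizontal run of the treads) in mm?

⌈3498/162⌉ = 22 risers.
Riser R = 3498 / 22 = 159 mm, within the 162 mm limit.
T = 604 − 2·159 = 286 mm, which satisfies the 231 mm minimum.
Going = (22 − 1) × 286 = 6006 mm.

6006 mm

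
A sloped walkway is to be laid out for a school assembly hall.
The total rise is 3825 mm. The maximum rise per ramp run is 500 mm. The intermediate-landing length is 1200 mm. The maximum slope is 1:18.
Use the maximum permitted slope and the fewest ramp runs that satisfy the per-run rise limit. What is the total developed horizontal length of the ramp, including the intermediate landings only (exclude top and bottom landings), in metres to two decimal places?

77.25 m

3825 / 500 = 7.650 → round up to 8 ramp runs. That means 7 intermediate landings.
Ramp run (horizontal) at 1:18: 3825 × 18 = 68850 mm.
7 intermediate landings contribute 7 × 1200 = 8400 mm.
Developed length = 68850 + 8400 = 77250 mm.
= 77.25 m.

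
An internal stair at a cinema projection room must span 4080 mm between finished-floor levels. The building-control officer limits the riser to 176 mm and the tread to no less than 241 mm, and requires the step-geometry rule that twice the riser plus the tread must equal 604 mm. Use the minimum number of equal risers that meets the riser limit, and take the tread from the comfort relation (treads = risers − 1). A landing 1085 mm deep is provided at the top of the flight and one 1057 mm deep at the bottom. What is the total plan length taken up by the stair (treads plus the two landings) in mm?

4080 / 176 = 23.182 → round up to 24 risers.
Each riser is 4080/24 = 170 mm (≤ 176 mm).
T = 604 − 2·170 = 264 mm, which satisfies the 241 mm minimum.
Going = (24 − 1) × 264 = 6072 mm.
Add landings: 6072 + 1085 + 1057 = 8214 mm.

8214 mm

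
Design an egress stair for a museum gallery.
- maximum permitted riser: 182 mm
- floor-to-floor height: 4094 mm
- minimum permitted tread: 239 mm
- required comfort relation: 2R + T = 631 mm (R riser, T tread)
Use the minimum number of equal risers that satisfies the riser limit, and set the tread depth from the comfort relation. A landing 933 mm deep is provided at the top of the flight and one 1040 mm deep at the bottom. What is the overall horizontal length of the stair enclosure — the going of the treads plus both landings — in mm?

8023 mm

4094 / 182 = 22.49, so 23 risers are needed.
R = 4094 ÷ 23 = 178 mm.
Tread T = 631 − 2 × 178 = 275 mm (≥ 239 mm).
Going = (23 − 1) × 275 = 6050 mm.
Add landings: 6050 + 933 + 1040 = 8023 mm.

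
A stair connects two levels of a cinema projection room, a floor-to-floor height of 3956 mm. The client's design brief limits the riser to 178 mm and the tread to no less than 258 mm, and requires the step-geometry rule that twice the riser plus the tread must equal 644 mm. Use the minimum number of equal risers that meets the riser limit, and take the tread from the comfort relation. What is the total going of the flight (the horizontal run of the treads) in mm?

6600 mm

3956 / 178 = 22.225 → round up to 23 risers.
R = 3956 ÷ 23 = 172 mm.
T = 644 − 2·172 = 300 mm, which satisfies the 258 mm minimum.
Going = (23 − 1) × 300 = 6600 mm.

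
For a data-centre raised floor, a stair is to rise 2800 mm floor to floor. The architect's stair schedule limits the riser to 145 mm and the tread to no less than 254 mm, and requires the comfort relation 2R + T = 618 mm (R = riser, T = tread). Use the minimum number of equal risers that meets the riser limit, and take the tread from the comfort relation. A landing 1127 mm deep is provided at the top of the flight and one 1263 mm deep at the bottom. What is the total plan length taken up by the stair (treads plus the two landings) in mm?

8812 mm

At most 145 each: 2800/145 = 19.31, giving 20 risers.
R = 2800 ÷ 20 = 140 mm.
From 2R + T = 618: T = 618 − 280 = 338 mm.
20 risers give 19 treads; going = 19 × 338 = 6422 mm.
Enclosure = 6422 + 1127 + 1263 = 8812 mm.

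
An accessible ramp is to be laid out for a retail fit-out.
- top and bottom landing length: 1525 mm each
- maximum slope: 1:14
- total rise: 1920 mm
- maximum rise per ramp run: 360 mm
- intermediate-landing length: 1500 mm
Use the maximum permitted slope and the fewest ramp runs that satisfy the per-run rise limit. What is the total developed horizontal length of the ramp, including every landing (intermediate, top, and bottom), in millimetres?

37430 mm

At most 360 each: 1920/360 = 5.33, giving 6 ramp runs. That means 5 intermediate landings.
Horizontal run for 1920 mm of rise at 1:14 is 1920 × 14 = 26880 mm.
Intermediate landings: 5 × 1500 = 7500 mm.
Top and bottom landings: 2 × 1525 = 3050 mm.
Total = 26880 + 7500 + 3050 = 37430 mm.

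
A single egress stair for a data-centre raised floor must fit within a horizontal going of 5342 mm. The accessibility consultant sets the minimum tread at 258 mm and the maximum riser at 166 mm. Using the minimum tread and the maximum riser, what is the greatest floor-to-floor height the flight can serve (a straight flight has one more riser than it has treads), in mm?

3486 mm

Treads that fit: ⌊5342 / 258⌋ = 20.
Risers = treads + 1 = 21.
Maximum height = 21 × 166 = 3486 mm.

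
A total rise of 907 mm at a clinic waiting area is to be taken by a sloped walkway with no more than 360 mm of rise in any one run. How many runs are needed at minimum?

⌈907/360⌉ = 3 ramp runs.

3 runs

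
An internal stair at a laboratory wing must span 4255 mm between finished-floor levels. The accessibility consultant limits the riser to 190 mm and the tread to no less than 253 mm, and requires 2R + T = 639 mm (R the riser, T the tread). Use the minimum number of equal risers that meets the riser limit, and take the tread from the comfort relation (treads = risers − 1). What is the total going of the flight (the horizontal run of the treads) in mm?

At most 190 each: 4255/190 = 22.39, giving 23 risers.
R = 4255 ÷ 23 = 185 mm.
Tread T = 639 − 2 × 185 = 269 mm (≥ 253 mm).
Going = (23 − 1) × 269 = 5918 mm.

5918 mm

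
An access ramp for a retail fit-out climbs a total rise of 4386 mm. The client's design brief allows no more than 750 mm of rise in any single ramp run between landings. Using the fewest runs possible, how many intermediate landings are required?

4386 / 750 = 5.848 → round up to 6 ramp runs.
6 runs are separated by 5 intermediate landings.

5 intermediate landings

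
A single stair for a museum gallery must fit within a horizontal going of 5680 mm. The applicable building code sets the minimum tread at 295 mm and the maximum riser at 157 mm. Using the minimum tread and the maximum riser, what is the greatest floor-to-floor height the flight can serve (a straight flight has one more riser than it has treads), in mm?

3140 mm

5680 / 295 = 19.25, so 19 treads fit.
Risers = treads + 1 = 20.
Maximum height = 20 × 157 = 3140 mm.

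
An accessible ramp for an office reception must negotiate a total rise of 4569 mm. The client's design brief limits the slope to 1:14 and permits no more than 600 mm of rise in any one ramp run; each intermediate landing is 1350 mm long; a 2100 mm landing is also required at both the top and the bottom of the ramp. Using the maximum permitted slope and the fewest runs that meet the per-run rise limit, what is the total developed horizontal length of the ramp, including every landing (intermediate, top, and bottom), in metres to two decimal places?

4569 / 600 = 7.615 → round up to 8 ramp runs. That means 7 intermediate landings.
Horizontal run for 4569 mm of rise at 1:14 is 4569 × 14 = 63966 mm.
7 intermediate landings contribute 7 × 1350 = 9450 mm.
Top and bottom landings: 2 × 2100 = 4200 mm.
Total = 63966 + 9450 + 4200 = 77616 mm.
= 77.62 m.

77.62 m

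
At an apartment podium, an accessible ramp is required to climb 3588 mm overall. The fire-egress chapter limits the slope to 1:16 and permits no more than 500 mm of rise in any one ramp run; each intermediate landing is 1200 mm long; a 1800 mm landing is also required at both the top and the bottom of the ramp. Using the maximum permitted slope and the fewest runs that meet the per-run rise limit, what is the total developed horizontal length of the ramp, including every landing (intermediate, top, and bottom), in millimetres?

3588 / 500 = 7.18, so 8 ramp runs are needed. That means 7 intermediate landings.
Ramp run (horizontal) at 1:16: 3588 × 16 = 57408 mm.
7 intermediate landings contribute 7 × 1200 = 8400 mm.
Top and bottom landings: 2 × 1800 = 3600 mm.
Total = 57408 + 8400 + 3600 = 69408 mm.

69408 mm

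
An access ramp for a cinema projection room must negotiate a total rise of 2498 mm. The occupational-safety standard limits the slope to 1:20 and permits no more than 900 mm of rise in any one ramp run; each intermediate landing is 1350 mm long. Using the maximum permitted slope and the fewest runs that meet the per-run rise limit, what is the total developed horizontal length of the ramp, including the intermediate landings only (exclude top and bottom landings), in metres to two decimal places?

52.66 m

2498 / 900 = 2.776 → round up to 3 ramp runs. That means 2 intermediate landings.
Horizontal run for 2498 mm of rise at 1:20 is 2498 × 20 = 49960 mm.
Intermediate landings: 2 × 1350 = 2700 mm.
Total developed length = 49960 + 2700 = 52660 mm.
= 52.66 m.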